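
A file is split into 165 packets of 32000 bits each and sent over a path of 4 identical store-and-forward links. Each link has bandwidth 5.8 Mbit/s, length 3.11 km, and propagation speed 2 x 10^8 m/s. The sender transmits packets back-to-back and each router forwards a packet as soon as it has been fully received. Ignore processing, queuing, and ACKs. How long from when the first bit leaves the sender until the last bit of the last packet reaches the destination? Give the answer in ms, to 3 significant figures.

927 ms

Per-hop transmission t_tx = L/R = 32000/5800000 = 5.51724 ms.
Per-hop propagation t_prop = 3110/200000000 = 0.01555 ms.
Pipeline fill: first packet needs 4·t_tx to clear all hops; remaining 164 packets each add one t_tx.
Total = (4+165-1)·t_tx + 4·t_prop = 168·5.51724 + 4·0.01555 = 927 ms.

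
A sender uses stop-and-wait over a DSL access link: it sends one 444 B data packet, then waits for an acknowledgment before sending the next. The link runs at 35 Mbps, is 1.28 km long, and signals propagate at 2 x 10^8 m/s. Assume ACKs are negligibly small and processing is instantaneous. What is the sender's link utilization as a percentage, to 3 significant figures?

88.8 %

t_tx = L/R = 3552/35000000 = 0.000101486 s.
t_prop = 1280/200000000 = 6.4e-06 s; RTT = 1.28e-05 s.
Cycle = t_tx + RTT = 0.000114286 s.
Utilization = t_tx / cycle = 0.000101486/0.000114286 = 88.8 %.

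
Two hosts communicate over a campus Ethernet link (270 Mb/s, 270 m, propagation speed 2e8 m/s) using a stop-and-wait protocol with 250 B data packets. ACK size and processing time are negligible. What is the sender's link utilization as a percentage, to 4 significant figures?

t_tx = L/R = 2000/270000000 = 7.40741e-06 s.
t_prop = 270/200000000 = 1.35e-06 s; RTT = 2.7e-06 s.
Cycle = t_tx + RTT = 1.01074e-05 s.
Utilization = t_tx / cycle = 7.40741e-06/1.01074e-05 = 73.29 %.

73.29 %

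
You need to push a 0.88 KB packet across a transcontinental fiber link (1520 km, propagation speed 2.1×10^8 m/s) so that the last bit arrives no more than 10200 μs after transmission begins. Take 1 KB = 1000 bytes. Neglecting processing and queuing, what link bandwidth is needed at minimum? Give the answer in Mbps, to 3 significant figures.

2.38 Mbps

L = 7040 bits.
Propagation delay = 1520000 / 210000000 = 7238.1 μs.
Transmission budget = 10200 − 7238.1 = 2961.9 μs.
R ≥ L / t_tx = 7040 bits / 0.0029619 s = 2.38 Mbps.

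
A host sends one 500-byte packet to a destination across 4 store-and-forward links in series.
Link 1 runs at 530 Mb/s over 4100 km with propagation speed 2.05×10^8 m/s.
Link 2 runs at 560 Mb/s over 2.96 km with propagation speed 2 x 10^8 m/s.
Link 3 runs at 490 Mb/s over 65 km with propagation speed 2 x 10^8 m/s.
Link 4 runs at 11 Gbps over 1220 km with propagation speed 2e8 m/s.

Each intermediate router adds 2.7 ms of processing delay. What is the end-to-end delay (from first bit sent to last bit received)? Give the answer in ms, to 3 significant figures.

34.6 ms

L = 500 × 8 = 4000 bits.
Transmission delays (L/R per hop): 0.00754717, 0.00714286, 0.00816327, 0.000363636 ms; sum = 0.0232169 ms.
Propagation delays (d/s per hop): 20, 0.0148, 0.325, 6.1 ms; sum = 26.4398 ms.
Processing at 3 router(s): 3 × 2.7 ms = 8.1 ms.
End-to-end = 34.6 ms.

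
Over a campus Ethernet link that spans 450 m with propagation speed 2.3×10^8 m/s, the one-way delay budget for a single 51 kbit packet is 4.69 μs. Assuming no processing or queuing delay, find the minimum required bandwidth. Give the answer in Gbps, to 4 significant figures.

18.66 Gbps

Propagation delay = 450 / 2.3e+08 = 1.95652 μs.
Transmission budget = 4.69 − 1.95652 = 2.73348 μs.
R ≥ L / t_tx = 51000 bits / 2.73348e-06 s = 18.66 Gbps.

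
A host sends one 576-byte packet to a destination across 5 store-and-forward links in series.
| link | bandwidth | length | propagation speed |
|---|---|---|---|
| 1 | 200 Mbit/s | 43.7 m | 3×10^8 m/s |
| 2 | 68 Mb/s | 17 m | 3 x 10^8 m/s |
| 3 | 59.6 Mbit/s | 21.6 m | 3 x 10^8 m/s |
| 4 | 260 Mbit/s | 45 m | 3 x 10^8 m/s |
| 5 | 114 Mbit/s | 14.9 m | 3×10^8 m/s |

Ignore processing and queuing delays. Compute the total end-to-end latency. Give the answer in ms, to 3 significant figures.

L = 576 × 8 = 4608 bits.
Transmission delays (L/R per hop): 0.02304, 0.0677647, 0.0773154, 0.0177231, 0.0404211 ms; sum = 0.226264 ms.
Propagation delays (d/s per hop): 0.000145667, 5.66667e-05, 7.2e-05, 0.00015, 4.96667e-05 ms; sum = 0.000474 ms.
End-to-end = 0.227 ms.

0.227 ms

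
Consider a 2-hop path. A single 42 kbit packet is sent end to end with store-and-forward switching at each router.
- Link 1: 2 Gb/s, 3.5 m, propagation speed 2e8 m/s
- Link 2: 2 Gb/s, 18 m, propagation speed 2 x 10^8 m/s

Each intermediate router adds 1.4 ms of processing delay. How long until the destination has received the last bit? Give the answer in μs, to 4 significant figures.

1442 μs

L = 42000 bits.
Transmission delay per hop = L/R = 42000/2000000000 = 21 μs; 2 hops → 42 μs.
Propagation delays (d/s per hop): 0.0175, 0.09 μs; sum = 0.1075 μs.
Processing at 1 router(s): 1 × 1.4 ms = 1400 μs.
End-to-end = 1442 μs.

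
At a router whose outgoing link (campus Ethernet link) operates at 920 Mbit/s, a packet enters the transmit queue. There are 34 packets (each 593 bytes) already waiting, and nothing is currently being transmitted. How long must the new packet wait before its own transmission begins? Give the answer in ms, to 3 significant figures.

0.175 ms

Each queued packet: L/R = 4744/920000000 = 0.00515652 ms.
34 queued → 0.175322 ms.
Queuing delay = 0.175 ms.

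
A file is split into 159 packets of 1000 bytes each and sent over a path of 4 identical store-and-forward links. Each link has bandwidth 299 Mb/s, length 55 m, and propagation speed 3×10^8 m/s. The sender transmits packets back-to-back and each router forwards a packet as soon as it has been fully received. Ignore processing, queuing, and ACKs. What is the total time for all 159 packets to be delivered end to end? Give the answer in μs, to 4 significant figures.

4335 μs

Per-hop transmission t_tx = L/R = 8000/299000000 = 26.7559 μs.
Per-hop propagation t_prop = 55/300000000 = 0.183333 μs.
Pipeline fill: first packet needs 4·t_tx to clear all hops; remaining 158 packets each add one t_tx.
Total = (4+159-1)·t_tx + 4·t_prop = 162·26.7559 + 4·0.183333 = 4335 μs.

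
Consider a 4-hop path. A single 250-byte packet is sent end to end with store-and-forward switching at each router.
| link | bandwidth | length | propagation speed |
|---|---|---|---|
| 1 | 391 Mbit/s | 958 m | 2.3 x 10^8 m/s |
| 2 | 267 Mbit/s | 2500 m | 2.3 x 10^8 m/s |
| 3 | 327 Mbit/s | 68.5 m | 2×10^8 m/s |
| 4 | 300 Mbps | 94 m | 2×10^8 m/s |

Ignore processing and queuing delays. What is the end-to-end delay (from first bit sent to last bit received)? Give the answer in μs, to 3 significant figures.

L = 250 × 8 = 2000 bits.
Transmission delays (L/R per hop): 5.11509, 7.49064, 6.11621, 6.66667 μs; sum = 25.3886 μs.
Propagation delays (d/s per hop): 4.16522, 10.8696, 0.3425, 0.47 μs; sum = 15.8473 μs.
End-to-end = 41.2 μs.

41.2 μs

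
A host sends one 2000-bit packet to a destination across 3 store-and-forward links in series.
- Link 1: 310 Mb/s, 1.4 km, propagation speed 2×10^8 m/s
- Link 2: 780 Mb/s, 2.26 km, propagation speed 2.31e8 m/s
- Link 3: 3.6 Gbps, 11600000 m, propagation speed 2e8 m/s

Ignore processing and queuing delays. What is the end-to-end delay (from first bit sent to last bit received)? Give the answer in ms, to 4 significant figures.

Transmission delays (L/R per hop): 0.00645161, 0.0025641, 0.000555556 ms; sum = 0.00957127 ms.
Propagation delays (d/s per hop): 0.007, 0.00978355, 58 ms; sum = 58.0168 ms.
End-to-end = 58.03 ms.

58.03 ms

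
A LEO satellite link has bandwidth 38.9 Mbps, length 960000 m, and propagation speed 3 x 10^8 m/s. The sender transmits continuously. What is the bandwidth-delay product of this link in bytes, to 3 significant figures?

Propagation delay = 960000 / 300000000 = 0.0032 s.
BDP = R × t_prop = 38900000 × 0.0032 = 124480 bits.
In bytes: 124480/8 = 15600 bytes.

15600 bytes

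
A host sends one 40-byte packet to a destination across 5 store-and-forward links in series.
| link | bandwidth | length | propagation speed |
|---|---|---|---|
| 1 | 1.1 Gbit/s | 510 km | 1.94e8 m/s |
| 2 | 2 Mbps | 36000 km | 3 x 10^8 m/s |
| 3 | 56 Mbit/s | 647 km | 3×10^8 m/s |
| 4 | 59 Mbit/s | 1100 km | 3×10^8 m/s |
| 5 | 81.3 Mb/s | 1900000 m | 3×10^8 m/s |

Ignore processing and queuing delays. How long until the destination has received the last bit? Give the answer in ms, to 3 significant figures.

L = 40 × 8 = 320 bits.
Transmission delays (L/R per hop): 0.000290909, 0.16, 0.00571429, 0.00542373, 0.00393604 ms; sum = 0.175365 ms.
Propagation delays (d/s per hop): 2.62887, 120, 2.15667, 3.66667, 6.33333 ms; sum = 134.786 ms.
End-to-end = 135 ms.

135 ms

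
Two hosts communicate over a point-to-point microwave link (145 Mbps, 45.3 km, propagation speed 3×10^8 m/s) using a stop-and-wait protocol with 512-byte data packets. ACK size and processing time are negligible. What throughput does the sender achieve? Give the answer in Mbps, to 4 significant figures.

12.40 Mbps

t_tx = L/R = 4096/145000000 = 2.82483e-05 s.
t_prop = 45300/300000000 = 0.000151 s; RTT = 0.000302 s.
Cycle = t_tx + RTT = 0.000330248 s.
Throughput = L / cycle = 4096 / 0.000330248 = 12.40 Mbps.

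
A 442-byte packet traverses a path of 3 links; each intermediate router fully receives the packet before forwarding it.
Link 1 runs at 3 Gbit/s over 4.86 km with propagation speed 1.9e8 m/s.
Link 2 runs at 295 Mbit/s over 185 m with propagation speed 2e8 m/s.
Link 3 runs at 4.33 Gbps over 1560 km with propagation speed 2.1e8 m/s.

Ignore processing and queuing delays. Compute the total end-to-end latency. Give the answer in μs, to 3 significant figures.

7470 μs

L = 442 × 8 = 3536 bits.
Transmission delays (L/R per hop): 1.17867, 11.9864, 0.816628 μs; sum = 13.9817 μs.
Propagation delays (d/s per hop): 25.5789, 0.925, 7428.57 μs; sum = 7455.08 μs.
End-to-end = 7470 μs.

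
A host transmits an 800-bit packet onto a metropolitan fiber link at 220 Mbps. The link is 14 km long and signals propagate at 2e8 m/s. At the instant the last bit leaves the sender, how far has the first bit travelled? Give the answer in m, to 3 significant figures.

t_tx = L/R = 800/220000000 = 3.63636e-06 s.
Distance = s × t_tx = 200000000 × 3.63636e-06 = 727 m.

727 m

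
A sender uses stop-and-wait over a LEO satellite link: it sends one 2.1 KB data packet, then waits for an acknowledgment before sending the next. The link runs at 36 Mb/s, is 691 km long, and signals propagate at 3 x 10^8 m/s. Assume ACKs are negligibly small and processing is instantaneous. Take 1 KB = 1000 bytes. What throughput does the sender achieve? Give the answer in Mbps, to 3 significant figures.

3.31 Mbps

t_tx = L/R = 16800/36000000 = 0.000466667 s.
t_prop = 691000/300000000 = 0.00230333 s; RTT = 0.00460667 s.
Cycle = t_tx + RTT = 0.00507333 s.
Throughput = L / cycle = 16800 / 0.00507333 = 3.31 Mbps.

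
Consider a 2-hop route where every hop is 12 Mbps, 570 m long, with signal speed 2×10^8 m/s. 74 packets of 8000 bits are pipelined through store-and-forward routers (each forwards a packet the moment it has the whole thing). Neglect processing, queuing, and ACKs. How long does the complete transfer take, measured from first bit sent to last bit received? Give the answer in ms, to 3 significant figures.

Per-hop transmission t_tx = L/R = 8000/12000000 = 0.666667 ms.
Per-hop propagation t_prop = 570/200000000 = 0.00285 ms.
Pipeline fill: first packet needs 2·t_tx to clear all hops; remaining 73 packets each add one t_tx.
Total = (2+74-1)·t_tx + 2·t_prop = 75·0.666667 + 2·0.00285 = 50.0 ms.

50.0 ms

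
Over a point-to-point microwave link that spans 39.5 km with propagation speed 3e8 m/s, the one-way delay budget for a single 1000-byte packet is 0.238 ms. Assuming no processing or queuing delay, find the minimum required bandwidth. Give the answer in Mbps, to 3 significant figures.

75.2 Mbps

L = 8000 bits.
Propagation delay = 39500 / 300000000 = 0.131667 ms.
Transmission budget = 0.238 − 0.131667 = 0.106333 ms.
R ≥ L / t_tx = 8000 bits / 0.000106333 s = 75.2 Mbps.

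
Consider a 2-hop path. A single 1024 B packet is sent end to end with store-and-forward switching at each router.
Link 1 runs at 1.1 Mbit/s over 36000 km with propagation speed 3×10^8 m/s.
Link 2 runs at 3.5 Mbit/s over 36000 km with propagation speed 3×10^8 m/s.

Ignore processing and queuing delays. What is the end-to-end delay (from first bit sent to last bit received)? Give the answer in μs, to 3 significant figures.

250000 μs

L = 1024 × 8 = 8192 bits.
Transmission delays (L/R per hop): 7447.27, 2340.57 μs; sum = 9787.84 μs.
Propagation delays (d/s per hop): 120000, 120000 μs; sum = 240000 μs.
End-to-end = 250000 μs.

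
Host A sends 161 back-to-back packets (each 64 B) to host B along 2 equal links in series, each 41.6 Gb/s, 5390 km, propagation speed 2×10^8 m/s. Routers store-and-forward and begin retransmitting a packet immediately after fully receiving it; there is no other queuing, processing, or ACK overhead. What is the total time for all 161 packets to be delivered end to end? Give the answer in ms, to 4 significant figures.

Per-hop transmission t_tx = L/R = 512/41600000000 = 1.23077e-05 ms.
Per-hop propagation t_prop = 5390000/200000000 = 26.95 ms.
Pipeline fill: first packet needs 2·t_tx to clear all hops; remaining 160 packets each add one t_tx.
Total = (2+161-1)·t_tx + 2·t_prop = 162·1.23077e-05 + 2·26.95 = 53.90 ms.

53.90 ms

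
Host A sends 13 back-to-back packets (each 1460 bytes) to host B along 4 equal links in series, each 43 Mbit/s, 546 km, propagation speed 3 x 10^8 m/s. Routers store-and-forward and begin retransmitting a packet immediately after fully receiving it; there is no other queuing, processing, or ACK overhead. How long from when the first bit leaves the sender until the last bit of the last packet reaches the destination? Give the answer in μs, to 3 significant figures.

Per-hop transmission t_tx = L/R = 11680/43000000 = 271.628 μs.
Per-hop propagation t_prop = 546000/300000000 = 1820 μs.
Pipeline fill: first packet needs 4·t_tx to clear all hops; remaining 12 packets each add one t_tx.
Total = (4+13-1)·t_tx + 4·t_prop = 16·271.628 + 4·1820 = 11600 μs.

11600 μs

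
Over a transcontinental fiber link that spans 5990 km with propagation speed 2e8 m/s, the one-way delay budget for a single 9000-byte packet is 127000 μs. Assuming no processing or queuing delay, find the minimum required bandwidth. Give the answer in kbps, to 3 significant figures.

L = 72000 bits.
Propagation delay = 5990000 / 200000000 = 29950 μs.
Transmission budget = 127000 − 29950 = 97050 μs.
R ≥ L / t_tx = 72000 bits / 0.09705 s = 742 kbps.

742 kbps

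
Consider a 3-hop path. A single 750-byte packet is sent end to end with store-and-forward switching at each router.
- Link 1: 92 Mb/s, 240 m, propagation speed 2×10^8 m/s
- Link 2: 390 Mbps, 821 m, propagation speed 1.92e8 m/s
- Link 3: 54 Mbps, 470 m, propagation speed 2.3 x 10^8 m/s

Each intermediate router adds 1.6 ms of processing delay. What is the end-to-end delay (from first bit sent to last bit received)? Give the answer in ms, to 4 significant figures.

3.399 ms

L = 750 × 8 = 6000 bits.
Transmission delays (L/R per hop): 0.0652174, 0.0153846, 0.111111 ms; sum = 0.191713 ms.
Propagation delays (d/s per hop): 0.0012, 0.00427604, 0.00204348 ms; sum = 0.00751952 ms.
Processing at 2 router(s): 2 × 1.6 ms = 3.2 ms.
End-to-end = 3.399 ms.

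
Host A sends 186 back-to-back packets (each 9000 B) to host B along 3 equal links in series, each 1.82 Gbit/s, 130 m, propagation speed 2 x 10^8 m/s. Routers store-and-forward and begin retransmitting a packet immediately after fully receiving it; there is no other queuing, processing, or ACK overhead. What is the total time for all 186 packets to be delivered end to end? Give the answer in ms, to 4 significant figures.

7.439 ms

Per-hop transmission t_tx = L/R = 72000/1820000000 = 0.0395604 ms.
Per-hop propagation t_prop = 130/200000000 = 0.00065 ms.
Pipeline fill: first packet needs 3·t_tx to clear all hops; remaining 185 packets each add one t_tx.
Total = (3+186-1)·t_tx + 3·t_prop = 188·0.0395604 + 3·0.00065 = 7.439 ms.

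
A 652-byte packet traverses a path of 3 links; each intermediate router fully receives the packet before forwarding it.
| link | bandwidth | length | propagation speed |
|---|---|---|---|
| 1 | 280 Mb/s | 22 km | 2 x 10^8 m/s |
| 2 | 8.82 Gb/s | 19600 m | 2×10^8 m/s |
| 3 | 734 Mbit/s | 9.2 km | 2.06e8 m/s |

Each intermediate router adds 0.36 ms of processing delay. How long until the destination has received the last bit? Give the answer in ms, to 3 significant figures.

L = 652 × 8 = 5216 bits.
Transmission delays (L/R per hop): 0.0186286, 0.000591383, 0.00710627 ms; sum = 0.0263262 ms.
Propagation delays (d/s per hop): 0.11, 0.098, 0.0446602 ms; sum = 0.25266 ms.
Processing at 2 router(s): 2 × 0.36 ms = 0.72 ms.
End-to-end = 0.999 ms.

0.999 ms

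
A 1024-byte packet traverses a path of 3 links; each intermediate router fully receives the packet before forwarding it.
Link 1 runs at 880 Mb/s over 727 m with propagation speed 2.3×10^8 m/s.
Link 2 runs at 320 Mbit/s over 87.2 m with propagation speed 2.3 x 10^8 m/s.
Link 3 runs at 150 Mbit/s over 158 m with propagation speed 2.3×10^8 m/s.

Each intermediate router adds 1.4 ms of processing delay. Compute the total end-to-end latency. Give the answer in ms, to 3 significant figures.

2.89 ms

L = 1024 × 8 = 8192 bits.
Transmission delays (L/R per hop): 0.00930909, 0.0256, 0.0546133 ms; sum = 0.0895224 ms.
Propagation delays (d/s per hop): 0.00316087, 0.00037913, 0.000686957 ms; sum = 0.00422696 ms.
Processing at 2 router(s): 2 × 1.4 ms = 2.8 ms.
End-to-end = 2.89 ms.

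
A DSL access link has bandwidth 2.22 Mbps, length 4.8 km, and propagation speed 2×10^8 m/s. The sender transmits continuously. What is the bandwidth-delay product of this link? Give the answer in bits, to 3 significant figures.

53.3 bits

Propagation delay = 4800 / 200000000 = 2.4e-05 s.
BDP = R × t_prop = 2220000 × 2.4e-05 = 53.28 bits.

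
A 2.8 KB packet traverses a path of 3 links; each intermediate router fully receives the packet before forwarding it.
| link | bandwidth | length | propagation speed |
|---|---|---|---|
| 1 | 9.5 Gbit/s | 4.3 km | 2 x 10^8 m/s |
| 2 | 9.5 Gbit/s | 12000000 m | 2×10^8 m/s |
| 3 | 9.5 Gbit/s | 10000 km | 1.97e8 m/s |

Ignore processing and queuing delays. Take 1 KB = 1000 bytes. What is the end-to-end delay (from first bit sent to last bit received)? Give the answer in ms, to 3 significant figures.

111 ms

L = 22400 bits.
Transmission delay per hop = L/R = 22400/9500000000 = 0.00235789 ms; 3 hops → 0.00707368 ms.
Propagation delays (d/s per hop): 0.0215, 60, 50.7614 ms; sum = 110.783 ms.
End-to-end = 111 ms.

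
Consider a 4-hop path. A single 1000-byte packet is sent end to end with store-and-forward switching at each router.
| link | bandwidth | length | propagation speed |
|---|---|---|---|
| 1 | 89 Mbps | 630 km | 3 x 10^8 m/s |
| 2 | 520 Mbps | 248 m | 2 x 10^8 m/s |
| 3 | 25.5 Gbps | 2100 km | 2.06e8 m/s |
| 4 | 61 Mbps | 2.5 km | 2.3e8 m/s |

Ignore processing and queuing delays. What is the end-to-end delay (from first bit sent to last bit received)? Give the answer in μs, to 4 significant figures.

12540 μs

L = 1000 × 8 = 8000 bits.
Transmission delays (L/R per hop): 89.8876, 15.3846, 0.313725, 131.148 μs; sum = 236.734 μs.
Propagation delays (d/s per hop): 2100, 1.24, 10194.2, 10.8696 μs; sum = 12306.3 μs.
End-to-end = 12540 μs.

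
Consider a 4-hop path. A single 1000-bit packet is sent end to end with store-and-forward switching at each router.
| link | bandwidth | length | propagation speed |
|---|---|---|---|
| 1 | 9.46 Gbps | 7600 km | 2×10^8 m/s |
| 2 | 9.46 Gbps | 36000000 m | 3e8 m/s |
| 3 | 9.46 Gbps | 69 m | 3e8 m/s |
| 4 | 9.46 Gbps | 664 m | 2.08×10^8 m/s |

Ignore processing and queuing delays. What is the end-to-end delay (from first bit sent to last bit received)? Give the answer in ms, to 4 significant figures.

Transmission delay per hop = L/R = 1000/9460000000 = 0.000105708 ms; 4 hops → 0.000422833 ms.
Propagation delays (d/s per hop): 38, 120, 0.00023, 0.00319231 ms; sum = 158.003 ms.
End-to-end = 158.0 ms.

158.0 ms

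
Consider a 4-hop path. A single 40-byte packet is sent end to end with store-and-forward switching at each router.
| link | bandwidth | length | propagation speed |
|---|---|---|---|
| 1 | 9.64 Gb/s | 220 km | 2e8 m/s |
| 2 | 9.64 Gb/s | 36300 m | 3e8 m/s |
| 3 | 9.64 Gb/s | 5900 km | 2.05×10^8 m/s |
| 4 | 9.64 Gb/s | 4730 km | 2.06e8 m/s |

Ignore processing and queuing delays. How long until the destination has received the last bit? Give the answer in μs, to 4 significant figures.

L = 40 × 8 = 320 bits.
Transmission delay per hop = L/R = 320/9640000000 = 0.033195 μs; 4 hops → 0.13278 μs.
Propagation delays (d/s per hop): 1100, 121, 28780.5, 22961.2 μs; sum = 52962.7 μs.
End-to-end = 52960 μs.

52960 μs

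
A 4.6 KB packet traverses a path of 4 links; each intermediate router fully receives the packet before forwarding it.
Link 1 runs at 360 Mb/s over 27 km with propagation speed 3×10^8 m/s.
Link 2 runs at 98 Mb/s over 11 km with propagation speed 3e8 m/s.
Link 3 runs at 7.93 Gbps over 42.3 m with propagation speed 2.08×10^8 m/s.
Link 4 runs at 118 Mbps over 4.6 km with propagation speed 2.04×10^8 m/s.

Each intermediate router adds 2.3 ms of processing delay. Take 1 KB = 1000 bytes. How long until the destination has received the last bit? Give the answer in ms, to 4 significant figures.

7.844 ms

L = 36800 bits.
Transmission delays (L/R per hop): 0.102222, 0.37551, 0.00464061, 0.311864 ms; sum = 0.794237 ms.
Propagation delays (d/s per hop): 0.09, 0.0366667, 0.000203365, 0.022549 ms; sum = 0.149419 ms.
Processing at 3 router(s): 3 × 2.3 ms = 6.9 ms.
End-to-end = 7.844 ms.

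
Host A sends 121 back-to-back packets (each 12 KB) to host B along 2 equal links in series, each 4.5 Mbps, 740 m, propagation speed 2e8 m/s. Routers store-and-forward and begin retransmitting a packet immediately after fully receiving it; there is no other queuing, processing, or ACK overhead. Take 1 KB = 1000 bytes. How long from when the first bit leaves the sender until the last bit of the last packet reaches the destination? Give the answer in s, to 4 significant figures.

2.603 s

Per-hop transmission t_tx = L/R = 96000/4500000 = 0.0213333 s.
Per-hop propagation t_prop = 740/200000000 = 3.7e-06 s.
Pipeline fill: first packet needs 2·t_tx to clear all hops; remaining 120 packets each add one t_tx.
Total = (2+121-1)·t_tx + 2·t_prop = 122·0.0213333 + 2·3.7e-06 = 2.603 s.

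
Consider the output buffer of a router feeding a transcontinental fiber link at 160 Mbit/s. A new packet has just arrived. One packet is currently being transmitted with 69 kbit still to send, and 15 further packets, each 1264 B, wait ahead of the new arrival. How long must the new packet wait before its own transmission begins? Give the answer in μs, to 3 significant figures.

Each queued packet: L/R = 10112/160000000 = 63.2 μs.
15 queued → 948 μs.
Plus remaining 69000 bits of current packet: 431.25 μs.
Queuing delay = 1380 μs.

1380 μs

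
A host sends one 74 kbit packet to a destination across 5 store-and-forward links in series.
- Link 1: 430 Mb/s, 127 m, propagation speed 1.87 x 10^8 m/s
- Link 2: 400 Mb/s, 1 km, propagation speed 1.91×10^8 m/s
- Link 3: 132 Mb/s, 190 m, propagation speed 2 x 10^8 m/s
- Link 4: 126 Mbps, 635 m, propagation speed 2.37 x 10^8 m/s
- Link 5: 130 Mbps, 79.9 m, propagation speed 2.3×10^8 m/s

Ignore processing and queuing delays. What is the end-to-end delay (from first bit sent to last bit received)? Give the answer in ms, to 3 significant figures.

2.08 ms

L = 74000 bits.
Transmission delays (L/R per hop): 0.172093, 0.185, 0.560606, 0.587302, 0.569231 ms; sum = 2.07423 ms.
Propagation delays (d/s per hop): 0.000679144, 0.0052356, 0.00095, 0.00267932, 0.000347391 ms; sum = 0.00989146 ms.
End-to-end = 2.08 ms.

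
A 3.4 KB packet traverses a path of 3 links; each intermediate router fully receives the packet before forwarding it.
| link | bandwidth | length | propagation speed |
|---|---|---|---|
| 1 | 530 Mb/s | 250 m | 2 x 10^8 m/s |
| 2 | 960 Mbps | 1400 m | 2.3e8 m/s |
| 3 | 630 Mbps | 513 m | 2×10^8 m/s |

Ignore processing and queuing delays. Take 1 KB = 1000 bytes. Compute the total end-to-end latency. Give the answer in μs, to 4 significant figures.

L = 27200 bits.
Transmission delays (L/R per hop): 51.3208, 28.3333, 43.1746 μs; sum = 122.829 μs.
Propagation delays (d/s per hop): 1.25, 6.08696, 2.565 μs; sum = 9.90196 μs.
End-to-end = 132.7 μs.

132.7 μs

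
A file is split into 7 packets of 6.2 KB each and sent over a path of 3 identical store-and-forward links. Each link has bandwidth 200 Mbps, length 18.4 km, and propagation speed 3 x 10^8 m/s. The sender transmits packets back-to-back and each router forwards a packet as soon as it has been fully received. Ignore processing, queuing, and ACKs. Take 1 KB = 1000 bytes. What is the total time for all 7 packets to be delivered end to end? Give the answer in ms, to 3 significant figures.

2.42 ms

Per-hop transmission t_tx = L/R = 49600/200000000 = 0.248 ms.
Per-hop propagation t_prop = 18400/300000000 = 0.0613333 ms.
Pipeline fill: first packet needs 3·t_tx to clear all hops; remaining 6 packets each add one t_tx.
Total = (3+7-1)·t_tx + 3·t_prop = 9·0.248 + 3·0.0613333 = 2.42 ms.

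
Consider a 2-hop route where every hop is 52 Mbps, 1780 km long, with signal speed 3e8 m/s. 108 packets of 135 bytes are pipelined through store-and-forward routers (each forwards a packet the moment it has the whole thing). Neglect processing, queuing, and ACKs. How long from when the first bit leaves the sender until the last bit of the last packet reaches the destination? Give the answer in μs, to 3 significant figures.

14100 μs

Per-hop transmission t_tx = L/R = 1080/52000000 = 20.7692 μs.
Per-hop propagation t_prop = 1780000/300000000 = 5933.33 μs.
Pipeline fill: first packet needs 2·t_tx to clear all hops; remaining 107 packets each add one t_tx.
Total = (2+108-1)·t_tx + 2·t_prop = 109·20.7692 + 2·5933.33 = 14100 μs.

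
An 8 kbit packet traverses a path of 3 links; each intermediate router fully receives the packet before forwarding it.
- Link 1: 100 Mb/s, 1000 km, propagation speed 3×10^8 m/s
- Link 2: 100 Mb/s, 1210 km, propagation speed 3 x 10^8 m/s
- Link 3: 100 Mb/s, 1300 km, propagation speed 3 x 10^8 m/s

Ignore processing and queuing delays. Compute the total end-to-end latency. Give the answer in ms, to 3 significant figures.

L = 8000 bits.
Transmission delay per hop = L/R = 8000/100000000 = 0.08 ms; 3 hops → 0.24 ms.
Propagation delays (d/s per hop): 3.33333, 4.03333, 4.33333 ms; sum = 11.7 ms.
End-to-end = 11.9 ms.

11.9 ms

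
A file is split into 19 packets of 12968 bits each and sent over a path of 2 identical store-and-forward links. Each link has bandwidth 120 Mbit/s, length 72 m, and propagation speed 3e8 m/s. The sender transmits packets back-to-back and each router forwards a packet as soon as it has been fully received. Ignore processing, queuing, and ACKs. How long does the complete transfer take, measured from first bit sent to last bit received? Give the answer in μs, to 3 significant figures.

2160 μs

Per-hop transmission t_tx = L/R = 12968/120000000 = 108.067 μs.
Per-hop propagation t_prop = 72/300000000 = 0.24 μs.
Pipeline fill: first packet needs 2·t_tx to clear all hops; remaining 18 packets each add one t_tx.
Total = (2+19-1)·t_tx + 2·t_prop = 20·108.067 + 2·0.24 = 2160 μs.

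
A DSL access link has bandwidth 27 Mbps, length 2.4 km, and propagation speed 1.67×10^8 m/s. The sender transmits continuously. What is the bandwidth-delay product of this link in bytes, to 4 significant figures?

Propagation delay = 2400 / 167000000 = 1.43713e-05 s.
BDP = R × t_prop = 27000000 × 1.43713e-05 = 388.024 bits.
In bytes: 388.024/8 = 48.50 bytes.

48.50 bytes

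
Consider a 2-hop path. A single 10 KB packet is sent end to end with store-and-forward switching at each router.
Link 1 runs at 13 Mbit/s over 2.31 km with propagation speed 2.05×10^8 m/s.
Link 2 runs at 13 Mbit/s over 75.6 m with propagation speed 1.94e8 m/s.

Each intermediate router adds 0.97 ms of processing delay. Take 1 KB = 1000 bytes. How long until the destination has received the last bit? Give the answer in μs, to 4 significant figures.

L = 80000 bits.
Transmission delay per hop = L/R = 80000/13000000 = 6153.85 μs; 2 hops → 12307.7 μs.
Propagation delays (d/s per hop): 11.2683, 0.389691 μs; sum = 11.658 μs.
Processing at 1 router(s): 1 × 0.97 ms = 970 μs.
End-to-end = 13290 μs.

13290 μs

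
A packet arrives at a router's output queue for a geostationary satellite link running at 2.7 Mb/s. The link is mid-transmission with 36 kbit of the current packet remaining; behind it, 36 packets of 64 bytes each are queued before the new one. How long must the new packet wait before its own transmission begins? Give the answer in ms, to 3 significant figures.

Each queued packet: L/R = 512/2700000 = 0.18963 ms.
36 queued → 6.82667 ms.
Plus remaining 36000 bits of current packet: 13.3333 ms.
Queuing delay = 20.2 ms.

20.2 ms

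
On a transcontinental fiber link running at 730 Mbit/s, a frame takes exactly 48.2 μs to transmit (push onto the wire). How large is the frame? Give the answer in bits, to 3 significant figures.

35200 bits

L = R × t_tx = 730000000 b/s × 4.82e-05 s = 35186 bits.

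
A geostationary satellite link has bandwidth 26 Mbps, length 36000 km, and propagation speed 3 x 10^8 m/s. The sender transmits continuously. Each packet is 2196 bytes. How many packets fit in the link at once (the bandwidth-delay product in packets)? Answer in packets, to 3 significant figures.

Propagation delay = 36000000 / 300000000 = 0.12 s.
BDP = R × t_prop = 26000000 × 0.12 = 3120000 bits.
In packets of 17568 bits: 178 packets.

178 packets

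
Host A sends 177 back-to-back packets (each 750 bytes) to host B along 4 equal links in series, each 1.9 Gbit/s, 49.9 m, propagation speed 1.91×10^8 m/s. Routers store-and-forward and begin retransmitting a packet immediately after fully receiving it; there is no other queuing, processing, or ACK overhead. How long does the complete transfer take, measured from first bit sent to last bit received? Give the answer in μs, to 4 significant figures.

Per-hop transmission t_tx = L/R = 6000/1900000000 = 3.15789 μs.
Per-hop propagation t_prop = 49.9/191000000 = 0.261257 μs.
Pipeline fill: first packet needs 4·t_tx to clear all hops; remaining 176 packets each add one t_tx.
Total = (4+177-1)·t_tx + 4·t_prop = 180·3.15789 + 4·0.261257 = 569.5 μs.

569.5 μs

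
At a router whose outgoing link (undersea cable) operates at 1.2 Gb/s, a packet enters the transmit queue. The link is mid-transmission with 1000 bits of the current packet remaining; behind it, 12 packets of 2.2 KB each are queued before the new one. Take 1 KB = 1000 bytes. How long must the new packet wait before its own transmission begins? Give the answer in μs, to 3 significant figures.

Each queued packet: L/R = 17600/1200000000 = 14.6667 μs.
12 queued → 176 μs.
Plus remaining 1000 bits of current packet: 0.833333 μs.
Queuing delay = 177 μs.

177 μs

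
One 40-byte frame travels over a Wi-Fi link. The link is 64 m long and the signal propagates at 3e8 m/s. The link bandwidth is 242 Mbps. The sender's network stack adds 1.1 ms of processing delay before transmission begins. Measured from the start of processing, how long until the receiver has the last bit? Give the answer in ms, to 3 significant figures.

L = 40 × 8 = 320 bits.
Transmission delay = L/R = 320 / 242000000 = 0.00132231 ms.
Propagation delay = d/s = 64 m / 300000000 m/s = 0.000213333 ms.
Plus processing delay 1.1 ms = 1.1 ms.
Total = 1.10 ms.

1.10 ms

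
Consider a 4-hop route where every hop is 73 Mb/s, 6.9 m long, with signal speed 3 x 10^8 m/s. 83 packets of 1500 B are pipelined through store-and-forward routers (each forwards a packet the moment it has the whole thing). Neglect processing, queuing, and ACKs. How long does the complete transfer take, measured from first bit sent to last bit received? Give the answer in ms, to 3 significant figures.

Per-hop transmission t_tx = L/R = 12000/73000000 = 0.164384 ms.
Per-hop propagation t_prop = 6.9/300000000 = 2.3e-05 ms.
Pipeline fill: first packet needs 4·t_tx to clear all hops; remaining 82 packets each add one t_tx.
Total = (4+83-1)·t_tx + 4·t_prop = 86·0.164384 + 4·2.3e-05 = 14.1 ms.

14.1 ms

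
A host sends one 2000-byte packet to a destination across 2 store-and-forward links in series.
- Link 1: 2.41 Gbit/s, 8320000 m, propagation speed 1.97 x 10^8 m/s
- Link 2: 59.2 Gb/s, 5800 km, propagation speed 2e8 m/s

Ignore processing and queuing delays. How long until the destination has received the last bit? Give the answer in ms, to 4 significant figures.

L = 2000 × 8 = 16000 bits.
Transmission delays (L/R per hop): 0.006639, 0.00027027 ms; sum = 0.00690927 ms.
Propagation delays (d/s per hop): 42.2335, 29 ms; sum = 71.2335 ms.
End-to-end = 71.24 ms.

71.24 ms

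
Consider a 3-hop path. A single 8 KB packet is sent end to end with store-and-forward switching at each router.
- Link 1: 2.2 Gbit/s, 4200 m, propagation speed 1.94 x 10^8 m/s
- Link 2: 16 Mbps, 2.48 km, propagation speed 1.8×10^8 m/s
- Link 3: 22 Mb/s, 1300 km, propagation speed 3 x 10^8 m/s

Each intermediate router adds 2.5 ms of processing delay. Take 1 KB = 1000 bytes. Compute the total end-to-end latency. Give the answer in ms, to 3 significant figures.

L = 64000 bits.
Transmission delays (L/R per hop): 0.0290909, 4, 2.90909 ms; sum = 6.93818 ms.
Propagation delays (d/s per hop): 0.0216495, 0.0137778, 4.33333 ms; sum = 4.36876 ms.
Processing at 2 router(s): 2 × 2.5 ms = 5 ms.
End-to-end = 16.3 ms.

16.3 ms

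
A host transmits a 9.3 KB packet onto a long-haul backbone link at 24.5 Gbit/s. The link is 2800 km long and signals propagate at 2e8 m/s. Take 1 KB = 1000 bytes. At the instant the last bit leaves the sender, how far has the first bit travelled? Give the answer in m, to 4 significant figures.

t_tx = L/R = 74400/24500000000 = 3.03673e-06 s.
Distance = s × t_tx = 200000000 × 3.03673e-06 = 607.3 m.

607.3 m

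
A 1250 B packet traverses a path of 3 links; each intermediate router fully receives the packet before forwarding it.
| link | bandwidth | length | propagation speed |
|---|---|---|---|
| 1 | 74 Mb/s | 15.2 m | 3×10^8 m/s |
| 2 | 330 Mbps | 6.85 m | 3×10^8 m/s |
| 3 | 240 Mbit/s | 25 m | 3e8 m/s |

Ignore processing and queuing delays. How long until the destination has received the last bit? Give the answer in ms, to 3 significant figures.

L = 1250 × 8 = 10000 bits.
Transmission delays (L/R per hop): 0.135135, 0.030303, 0.0416667 ms; sum = 0.207105 ms.
Propagation delays (d/s per hop): 5.06667e-05, 2.28333e-05, 8.33333e-05 ms; sum = 0.000156833 ms.
End-to-end = 0.207 ms.

0.207 ms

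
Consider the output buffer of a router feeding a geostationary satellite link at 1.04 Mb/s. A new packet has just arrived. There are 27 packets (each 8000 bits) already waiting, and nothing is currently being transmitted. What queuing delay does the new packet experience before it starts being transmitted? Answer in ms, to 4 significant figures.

207.7 ms

Each queued packet: L/R = 8000/1040000 = 7.69231 ms.
27 queued → 207.692 ms.
Queuing delay = 207.7 ms.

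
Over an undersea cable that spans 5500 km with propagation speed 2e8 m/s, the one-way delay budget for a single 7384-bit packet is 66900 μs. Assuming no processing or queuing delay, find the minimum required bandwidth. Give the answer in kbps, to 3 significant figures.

187 kbps

Propagation delay = 5500000 / 200000000 = 27500 μs.
Transmission budget = 66900 − 27500 = 39400 μs.
R ≥ L / t_tx = 7384 bits / 0.0394 s = 187 kbps.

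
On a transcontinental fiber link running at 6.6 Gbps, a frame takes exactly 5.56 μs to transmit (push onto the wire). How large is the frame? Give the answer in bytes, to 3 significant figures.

4590 bytes

L = R × t_tx = 6600000000 b/s × 5.56e-06 s = 36696 bits.
In bytes: 36696 / 8 = 4590 bytes.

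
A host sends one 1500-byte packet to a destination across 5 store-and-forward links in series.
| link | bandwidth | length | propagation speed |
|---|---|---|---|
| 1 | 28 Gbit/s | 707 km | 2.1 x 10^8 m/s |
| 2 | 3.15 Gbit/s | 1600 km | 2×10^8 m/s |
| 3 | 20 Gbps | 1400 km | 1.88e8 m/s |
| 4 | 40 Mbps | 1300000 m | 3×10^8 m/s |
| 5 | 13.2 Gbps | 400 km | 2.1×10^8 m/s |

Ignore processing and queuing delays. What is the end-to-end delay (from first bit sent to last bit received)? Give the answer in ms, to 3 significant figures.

25.4 ms

L = 1500 × 8 = 12000 bits.
Transmission delays (L/R per hop): 0.000428571, 0.00380952, 0.0006, 0.3, 0.000909091 ms; sum = 0.305747 ms.
Propagation delays (d/s per hop): 3.36667, 8, 7.44681, 4.33333, 1.90476 ms; sum = 25.0516 ms.
End-to-end = 25.4 ms.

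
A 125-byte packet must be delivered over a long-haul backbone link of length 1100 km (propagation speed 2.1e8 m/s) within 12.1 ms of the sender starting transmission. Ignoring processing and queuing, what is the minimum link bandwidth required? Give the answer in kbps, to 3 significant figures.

146 kbps

L = 1000 bits.
Propagation delay = 1100000 / 210000000 = 5.2381 ms.
Transmission budget = 12.1 − 5.2381 = 6.8619 ms.
R ≥ L / t_tx = 1000 bits / 0.0068619 s = 146 kbps.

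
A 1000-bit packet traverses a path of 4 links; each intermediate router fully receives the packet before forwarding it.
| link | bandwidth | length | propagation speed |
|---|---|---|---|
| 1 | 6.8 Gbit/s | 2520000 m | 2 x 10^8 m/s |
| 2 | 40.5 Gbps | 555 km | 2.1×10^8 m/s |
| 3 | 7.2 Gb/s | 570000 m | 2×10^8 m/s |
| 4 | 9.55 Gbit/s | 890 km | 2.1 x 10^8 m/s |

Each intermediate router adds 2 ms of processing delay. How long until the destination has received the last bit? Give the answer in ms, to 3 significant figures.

Transmission delays (L/R per hop): 0.000147059, 2.46914e-05, 0.000138889, 0.000104712 ms; sum = 0.000415351 ms.
Propagation delays (d/s per hop): 12.6, 2.64286, 2.85, 4.2381 ms; sum = 22.331 ms.
Processing at 3 router(s): 3 × 2 ms = 6 ms.
End-to-end = 28.3 ms.

28.3 ms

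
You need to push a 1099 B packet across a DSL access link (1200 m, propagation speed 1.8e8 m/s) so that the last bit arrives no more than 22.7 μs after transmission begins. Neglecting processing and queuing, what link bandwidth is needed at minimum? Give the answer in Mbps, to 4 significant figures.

548.4 Mbps

L = 8792 bits.
Propagation delay = 1200 / 180000000 = 6.66667 μs.
Transmission budget = 22.7 − 6.66667 = 16.0333 μs.
R ≥ L / t_tx = 8792 bits / 1.60333e-05 s = 548.4 Mbps.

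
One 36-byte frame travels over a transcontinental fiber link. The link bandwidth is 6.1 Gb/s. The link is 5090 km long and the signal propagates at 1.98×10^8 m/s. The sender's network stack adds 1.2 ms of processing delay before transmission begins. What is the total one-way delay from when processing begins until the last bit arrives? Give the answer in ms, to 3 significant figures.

26.9 ms

L = 36 × 8 = 288 bits.
Transmission delay = L/R = 288 / 6100000000 = 4.72131e-05 ms.
Propagation delay = d/s = 5090000 m / 198000000 m/s = 25.7071 ms.
Plus processing delay 1.2 ms = 1.2 ms.
Total = 26.9 ms.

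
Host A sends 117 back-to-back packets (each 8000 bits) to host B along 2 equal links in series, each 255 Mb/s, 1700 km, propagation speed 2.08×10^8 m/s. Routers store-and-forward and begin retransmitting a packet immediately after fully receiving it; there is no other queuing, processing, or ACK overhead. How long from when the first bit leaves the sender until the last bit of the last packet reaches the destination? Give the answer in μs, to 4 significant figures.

Per-hop transmission t_tx = L/R = 8000/255000000 = 31.3725 μs.
Per-hop propagation t_prop = 1700000/208000000 = 8173.08 μs.
Pipeline fill: first packet needs 2·t_tx to clear all hops; remaining 116 packets each add one t_tx.
Total = (2+117-1)·t_tx + 2·t_prop = 118·31.3725 + 2·8173.08 = 20050 μs.

20050 μs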